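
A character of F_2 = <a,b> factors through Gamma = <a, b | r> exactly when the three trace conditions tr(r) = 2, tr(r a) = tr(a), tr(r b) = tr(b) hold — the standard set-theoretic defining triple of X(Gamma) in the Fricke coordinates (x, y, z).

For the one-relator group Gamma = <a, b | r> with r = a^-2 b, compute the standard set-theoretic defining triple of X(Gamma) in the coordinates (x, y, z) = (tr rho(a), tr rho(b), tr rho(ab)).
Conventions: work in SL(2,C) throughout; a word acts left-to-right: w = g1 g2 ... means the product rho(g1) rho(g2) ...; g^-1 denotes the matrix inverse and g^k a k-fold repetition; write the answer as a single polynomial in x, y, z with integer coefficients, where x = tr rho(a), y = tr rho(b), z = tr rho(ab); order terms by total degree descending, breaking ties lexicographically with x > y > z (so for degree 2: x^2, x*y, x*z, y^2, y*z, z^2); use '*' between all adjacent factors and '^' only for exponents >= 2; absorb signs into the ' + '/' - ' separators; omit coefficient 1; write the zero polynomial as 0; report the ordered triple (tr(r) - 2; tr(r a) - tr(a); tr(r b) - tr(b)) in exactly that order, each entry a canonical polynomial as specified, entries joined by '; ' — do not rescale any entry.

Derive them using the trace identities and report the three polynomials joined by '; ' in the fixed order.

x^2*y - x*z - y - 2; x*y - x - z; x^2*y^2 - x*y*z - x^2 - y^2 - y + 2

tr(a^-1 b) = tr(b) * tr(a) - tr(b a)   [inverse elimination on a] = x*y - z
tr(a^-2 b) = tr(a^-1 b) * tr(a) - tr(a^-1 b a)   [inverse elimination on a] = x^2*y - x*z - y
tr(b^2) = tr(b) * tr(b) - tr(1) = y^2 - 2
tr(b^2 a) = tr(b) * tr(a b) - tr(a) = y*z - x
tr(b^2 a^-1) = tr(b^2) * tr(a) - tr(b^2 a) = x*y^2 - y*z - x
tr(a^-2 b^2) = tr(b^2 a^-1) * tr(a) - tr(b^2) = x^2*y^2 - x*y*z - x^2 - y^2 + 2
assemble the triple (tr(r) - 2; tr(r a) - x; tr(r b) - y)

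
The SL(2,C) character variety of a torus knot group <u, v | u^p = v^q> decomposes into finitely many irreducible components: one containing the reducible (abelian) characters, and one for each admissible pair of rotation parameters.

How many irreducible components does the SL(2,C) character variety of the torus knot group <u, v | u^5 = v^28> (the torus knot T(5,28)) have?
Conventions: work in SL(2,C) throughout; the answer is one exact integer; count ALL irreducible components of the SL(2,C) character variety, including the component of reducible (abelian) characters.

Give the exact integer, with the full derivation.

Gamma = < u, v | u^5 = v^28 > (torus knot T(5,28)); the central element u^5 = v^28 acts as +I or -I in any irreducible SL(2,C) representation.
On an irreducible component, tr(u) is locked at 2*cos(pi*alpha/5) for some alpha in 1..4, and tr(v) at 2*cos(pi*beta/28) for some beta in 1..27.
u^5 = (-1)^alpha I and v^28 = (-1)^beta I must agree, so alpha and beta have equal parity.
Enumerate parity-matched pairs: 2*14 odd-odd plus 2*13 even-even gives 54.
Total: 54 irreducible-character components + 1 reducible (abelian) component = 55.

55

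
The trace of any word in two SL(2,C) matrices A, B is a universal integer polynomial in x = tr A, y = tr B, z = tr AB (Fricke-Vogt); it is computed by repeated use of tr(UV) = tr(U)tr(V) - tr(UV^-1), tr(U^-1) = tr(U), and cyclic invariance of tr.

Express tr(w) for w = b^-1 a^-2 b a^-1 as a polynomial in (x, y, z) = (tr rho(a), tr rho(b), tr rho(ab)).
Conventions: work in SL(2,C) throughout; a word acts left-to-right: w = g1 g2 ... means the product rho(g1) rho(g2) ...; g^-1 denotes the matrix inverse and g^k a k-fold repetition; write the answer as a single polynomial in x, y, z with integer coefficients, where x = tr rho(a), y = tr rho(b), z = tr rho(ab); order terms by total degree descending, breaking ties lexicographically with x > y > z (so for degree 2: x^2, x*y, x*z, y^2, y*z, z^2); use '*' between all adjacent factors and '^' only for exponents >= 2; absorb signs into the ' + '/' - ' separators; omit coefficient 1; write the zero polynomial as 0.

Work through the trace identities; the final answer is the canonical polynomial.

x^2*y*z - x*y^2 - x*z^2 + x

trace(a^-1) = trace(a) = x
trace(a b a) = trace(a) * trace(b a) - trace(b)   [square of a] = x*z - y
trace(a b a b) = trace(b a) * trace(b a) - trace(1)   [split at a repeated b] = z^2 - 2
trace(b a b^-1 a) = trace(a b a) * trace(b) - trace(a b a b)   [inverse elimination on b] = x*y*z - y^2 - z^2 + 2
trace(b^-1 a^-1 b a) = trace(b a b^-1) * trace(a) - trace(b a b^-1 a)   [inverse elimination on a] = -x*y*z + x^2 + y^2 + z^2 - 2
trace(b a^-1 b^-1 a^-1) = trace(b^-1 a^-1 b) * trace(a) - trace(b^-1 a^-1 b a)   [inverse elimination on a] = x*y*z - y^2 - z^2 + 2
trace(b^-1 a^-2 b a^-1) = trace(b a^-1 b^-1 a^-1) * trace(a) - trace(b a^-1 b^-1)   [inverse elimination on a] = x^2*y*z - x*y^2 - x*z^2 + x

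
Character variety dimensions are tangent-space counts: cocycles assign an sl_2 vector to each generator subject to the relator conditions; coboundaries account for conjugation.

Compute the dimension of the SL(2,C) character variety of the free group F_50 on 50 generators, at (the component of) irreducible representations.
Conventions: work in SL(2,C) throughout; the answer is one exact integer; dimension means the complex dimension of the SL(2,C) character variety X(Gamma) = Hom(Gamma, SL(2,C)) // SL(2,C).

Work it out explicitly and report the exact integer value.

Gamma = F_50 has 50 generators and no relators.
So Z^1 = (sl_2)^50 in full: dim Z^1 = 150.
At an irreducible rho the centralizer of the image in sl_2 is 0, so the coboundary map sl_2 -> Z^1 is injective: dim B^1 = 3.
dim H^1 = 150 - 3 = 147, which is dim X.

147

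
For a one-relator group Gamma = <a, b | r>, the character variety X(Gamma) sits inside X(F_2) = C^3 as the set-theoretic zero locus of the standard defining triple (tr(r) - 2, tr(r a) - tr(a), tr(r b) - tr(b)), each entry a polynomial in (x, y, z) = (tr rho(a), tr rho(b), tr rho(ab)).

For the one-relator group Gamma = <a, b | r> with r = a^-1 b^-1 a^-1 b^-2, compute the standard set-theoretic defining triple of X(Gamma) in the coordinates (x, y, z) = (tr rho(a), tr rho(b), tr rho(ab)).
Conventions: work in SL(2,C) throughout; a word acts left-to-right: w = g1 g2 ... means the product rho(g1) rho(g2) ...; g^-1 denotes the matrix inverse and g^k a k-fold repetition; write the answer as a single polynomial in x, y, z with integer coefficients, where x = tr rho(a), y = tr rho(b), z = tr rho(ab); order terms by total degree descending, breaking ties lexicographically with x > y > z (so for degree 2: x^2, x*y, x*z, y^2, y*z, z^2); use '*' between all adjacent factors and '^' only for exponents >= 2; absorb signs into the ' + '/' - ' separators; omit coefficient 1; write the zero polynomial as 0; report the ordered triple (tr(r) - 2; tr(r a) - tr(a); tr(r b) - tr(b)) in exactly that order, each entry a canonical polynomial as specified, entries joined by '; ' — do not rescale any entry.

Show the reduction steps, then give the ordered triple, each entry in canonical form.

y*z^2 - x*z - y - 2; y^2*z - x*y - x - z; z^2 - y - 2

tr(b^-1) = tr(b) = y
tr(b^-2) = tr(b^-1) tr(b) - tr(1)   [inverse elimination on b] = y^2 - 2
tr(a b^-1) = tr(a) tr(b) - tr(a b)   [inverse elimination on b] = x*y - z
tr(b^-2 a) = tr(a b^-1) tr(b) - tr(a)   [inverse elimination on b] = x*y^2 - y*z - x
tr(b^-1 a^-1 b^-1) = tr(b^-2) tr(a) - tr(b^-2 a)   [inverse elimination on a] = y*z - x
tr(a^2) = tr(a) tr(a) - tr(1)   [square of a] = x^2 - 2
tr(a^2 b) = tr(a) tr(b a) - tr(b)   [square of a] = x*z - y
tr(a b^-1 a) = tr(a^2) tr(b) - tr(a^2 b)   [inverse elimination on b] = x^2*y - x*z - y
tr(a b a b) = tr(b a) tr(b a) - tr(1)   [split at a repeated b] = z^2 - 2
tr(a b^-1 a b) = tr(a b a) tr(b) - tr(a b a b)   [inverse elimination on b] = x*y*z - y^2 - z^2 + 2
tr(b^-1 a b^-1 a) = tr(a b^-1 a) tr(b) - tr(a b^-1 a b)   [inverse elimination on b] = x^2*y^2 - 2*x*y*z + z^2 - 2
tr(b^-1 a^-1 b^-1 a) = tr(b^-1 a b^-1) tr(a) - tr(b^-1 a b^-1 a)   [inverse elimination on a] = x*y*z - x^2 - z^2 + 2
tr(a^-1 b^-1 a^-1 b^-1) = tr(b^-1 a^-1 b^-1) tr(a) - tr(b^-1 a^-1 b^-1 a)   [inverse elimination on a] = z^2 - 2
tr(a^-1 b^-1 a^-1 b^-2) = tr(a^-1 b^-1 a^-1 b^-1) tr(b) - tr(a^-1 b^-1 a^-1)   [inverse elimination on b] = y*z^2 - x*z - y
tr(b^-3) = tr(b^-2) tr(b) - tr(b^-1) = y^3 - 3*y
tr(b^-3 a) = tr(b^-2 a) tr(b) - tr(b^-2 a b) = x*y^3 - y^2*z - 2*x*y + z
tr(b^-1 a^-1 b^-2) = tr(b^-3) tr(a) - tr(b^-3 a) = y^2*z - x*y - z
assemble the triple (tr(r) - 2; tr(r a) - x; tr(r b) - y)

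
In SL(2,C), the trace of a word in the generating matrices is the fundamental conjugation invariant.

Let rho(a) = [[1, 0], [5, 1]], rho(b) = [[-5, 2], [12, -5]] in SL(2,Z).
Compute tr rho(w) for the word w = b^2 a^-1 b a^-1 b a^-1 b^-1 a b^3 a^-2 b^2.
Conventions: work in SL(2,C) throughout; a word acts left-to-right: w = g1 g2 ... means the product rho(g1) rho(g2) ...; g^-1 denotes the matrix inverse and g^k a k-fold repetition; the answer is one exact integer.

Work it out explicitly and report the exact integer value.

rho(b) = [[-5, 2], [12, -5]]
... * rho(b) = [[-5, 2], [12, -5]]  ->  [[49, -20], [-120, 49]]
... * rho(a^-1) = [[1, 0], [-5, 1]]  ->  [[149, -20], [-365, 49]]
... * rho(b) = [[-5, 2], [12, -5]]  ->  [[-985, 398], [2413, -975]]
... * rho(a^-1) = [[1, 0], [-5, 1]]  ->  [[-2975, 398], [7288, -975]]
... * rho(b) = [[-5, 2], [12, -5]]  ->  [[19651, -7940], [-48140, 19451]]
... * rho(a^-1) = [[1, 0], [-5, 1]]  ->  [[59351, -7940], [-145395, 19451]]
... * rho(b^-1) = [[-5, -2], [-12, -5]]  ->  [[-201475, -79002], [493563, 193535]]
... * rho(a) = [[1, 0], [5, 1]]  ->  [[-596485, -79002], [1461238, 193535]]
... * rho(b) = [[-5, 2], [12, -5]]  ->  [[2034401, -797960], [-4983770, 1954801]]
... * rho(b) = [[-5, 2], [12, -5]]  ->  [[-19747525, 8058602], [48376462, -19741545]]
... * rho(b) = [[-5, 2], [12, -5]]  ->  [[195440849, -79788060], [-478780850, 195460649]]
... * rho(a^-1) = [[1, 0], [-5, 1]]  ->  [[594381149, -79788060], [-1456084095, 195460649]]
... * rho(a^-1) = [[1, 0], [-5, 1]]  ->  [[993321449, -79788060], [-2433387340, 195460649]]
... * rho(b) = [[-5, 2], [12, -5]]  ->  [[-5924063965, 2385583198], [14512464488, -5844077925]]
... * rho(b) = [[-5, 2], [12, -5]]  ->  [[58247318201, -23776043920], [-142691257540, 58245318601]]
tr = 58247318201 + 58245318601 = 116492636802

116492636802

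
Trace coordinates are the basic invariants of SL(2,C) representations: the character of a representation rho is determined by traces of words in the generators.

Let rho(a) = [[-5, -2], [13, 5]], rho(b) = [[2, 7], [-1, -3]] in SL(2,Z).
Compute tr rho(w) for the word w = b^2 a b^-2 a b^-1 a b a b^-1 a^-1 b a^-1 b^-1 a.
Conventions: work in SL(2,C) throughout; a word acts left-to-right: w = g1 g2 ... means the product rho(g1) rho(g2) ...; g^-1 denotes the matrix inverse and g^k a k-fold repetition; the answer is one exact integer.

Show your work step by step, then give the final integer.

rho(b) = [[2, 7], [-1, -3]]
... * rho(b) = [[2, 7], [-1, -3]]  ->  [[-3, -7], [1, 2]]
... * rho(a) = [[-5, -2], [13, 5]]  ->  [[-76, -29], [21, 8]]
... * rho(b^-1) = [[-3, -7], [1, 2]]  ->  [[199, 474], [-55, -131]]
... * rho(b^-1) = [[-3, -7], [1, 2]]  ->  [[-123, -445], [34, 123]]
... * rho(a) = [[-5, -2], [13, 5]]  ->  [[-5170, -1979], [1429, 547]]
... * rho(b^-1) = [[-3, -7], [1, 2]]  ->  [[13531, 32232], [-3740, -8909]]
... * rho(a) = [[-5, -2], [13, 5]]  ->  [[351361, 134098], [-97117, -37065]]
... * rho(b) = [[2, 7], [-1, -3]]  ->  [[568624, 2057233], [-157169, -568624]]
... * rho(a) = [[-5, -2], [13, 5]]  ->  [[23900909, 9148917], [-6606267, -2528782]]
... * rho(b^-1) = [[-3, -7], [1, 2]]  ->  [[-62553810, -149008529], [17290019, 41186305]]
... * rho(a^-1) = [[5, 2], [-13, -5]]  ->  [[1624341827, 619935025], [-448971870, -171351487]]
... * rho(b) = [[2, 7], [-1, -3]]  ->  [[2628748629, 9510587714], [-726592253, -2628748629]]
... * rho(a^-1) = [[5, 2], [-13, -5]]  ->  [[-110493897137, -42295441312], [30540770912, 11690558639]]
... * rho(b^-1) = [[-3, -7], [1, 2]]  ->  [[289186250099, 688866397335], [-79931754097, -190404279106]]
... * rho(a) = [[-5, -2], [13, 5]]  ->  [[7509331914860, 2865959486477], [-2075596857893, -792157887336]]
tr = 7509331914860 + -792157887336 = 6717174027524

6717174027524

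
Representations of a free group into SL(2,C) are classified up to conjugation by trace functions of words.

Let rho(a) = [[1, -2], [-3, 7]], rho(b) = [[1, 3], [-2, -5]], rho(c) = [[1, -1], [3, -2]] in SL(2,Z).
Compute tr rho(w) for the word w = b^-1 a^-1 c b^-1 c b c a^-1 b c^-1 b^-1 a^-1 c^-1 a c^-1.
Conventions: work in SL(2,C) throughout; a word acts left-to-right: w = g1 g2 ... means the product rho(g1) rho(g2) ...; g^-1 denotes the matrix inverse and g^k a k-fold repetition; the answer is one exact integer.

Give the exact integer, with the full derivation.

-1762746416

rho(b^-1) = [[-5, -3], [2, 1]]
... * rho(a^-1) = [[7, 2], [3, 1]]  ->  [[-44, -13], [17, 5]]
... * rho(c) = [[1, -1], [3, -2]]  ->  [[-83, 70], [32, -27]]
... * rho(b^-1) = [[-5, -3], [2, 1]]  ->  [[555, 319], [-214, -123]]
... * rho(c) = [[1, -1], [3, -2]]  ->  [[1512, -1193], [-583, 460]]
... * rho(b) = [[1, 3], [-2, -5]]  ->  [[3898, 10501], [-1503, -4049]]
... * rho(c) = [[1, -1], [3, -2]]  ->  [[35401, -24900], [-13650, 9601]]
... * rho(a^-1) = [[7, 2], [3, 1]]  ->  [[173107, 45902], [-66747, -17699]]
... * rho(b) = [[1, 3], [-2, -5]]  ->  [[81303, 289811], [-31349, -111746]]
... * rho(c^-1) = [[-2, 1], [-3, 1]]  ->  [[-1032039, 371114], [397936, -143095]]
... * rho(b^-1) = [[-5, -3], [2, 1]]  ->  [[5902423, 3467231], [-2275870, -1336903]]
... * rho(a^-1) = [[7, 2], [3, 1]]  ->  [[51718654, 15272077], [-19941799, -5888643]]
... * rho(c^-1) = [[-2, 1], [-3, 1]]  ->  [[-149253539, 66990731], [57549527, -25830442]]
... * rho(a) = [[1, -2], [-3, 7]]  ->  [[-350225732, 767442195], [135040853, -295912148]]
... * rho(c^-1) = [[-2, 1], [-3, 1]]  ->  [[-1601875121, 417216463], [617654738, -160871295]]
tr = -1601875121 + -160871295 = -1762746416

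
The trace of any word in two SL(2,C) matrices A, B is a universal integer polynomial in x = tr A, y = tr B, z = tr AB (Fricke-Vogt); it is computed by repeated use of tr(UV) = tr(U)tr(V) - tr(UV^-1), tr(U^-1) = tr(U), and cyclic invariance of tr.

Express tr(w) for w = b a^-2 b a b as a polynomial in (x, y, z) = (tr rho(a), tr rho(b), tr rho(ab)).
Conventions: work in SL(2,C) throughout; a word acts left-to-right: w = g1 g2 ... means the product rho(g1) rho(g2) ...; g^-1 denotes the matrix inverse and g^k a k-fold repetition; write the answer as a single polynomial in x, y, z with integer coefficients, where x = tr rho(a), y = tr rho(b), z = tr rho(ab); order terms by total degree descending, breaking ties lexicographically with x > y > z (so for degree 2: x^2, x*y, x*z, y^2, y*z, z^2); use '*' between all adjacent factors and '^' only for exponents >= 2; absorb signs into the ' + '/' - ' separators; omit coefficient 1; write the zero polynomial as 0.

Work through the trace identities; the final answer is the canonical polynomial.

x^2*y^2*z - x^3*y - x*y*z^2 - y^2*z + 2*x*y + z

apply: trace(b a b) = trace(b) * trace(a b) - trace(a)   [square of b] = y*z - x
trace(b a b^2) = trace(b) * trace(b a b) - trace(b a)   [square of b] = y^2*z - x*y - z
trace(a b a b) = trace(a b) * trace(a b) - trace(1)   [split at a repeated a] = z^2 - 2
use: trace(a b a) = trace(a) * trace(b a) - trace(b)   [square of a] = x*z - y
trace(b a b^2 a) = trace(b) * trace(a b a b) - trace(a b a)   [square of b] = y*z^2 - x*z - y
apply: trace(b a b^2 a^-1) = trace(b a b^2) * trace(a) - trace(b a b^2 a)   [inverse elimination on a] = x*y^2*z - x^2*y - y*z^2 + y
apply: trace(b a^-2 b a b) = trace(b a b^2 a^-1) * trace(a) - trace(b a b^2)   [inverse elimination on a] = x^2*y^2*z - x^3*y - x*y*z^2 - y^2*z + 2*x*y + z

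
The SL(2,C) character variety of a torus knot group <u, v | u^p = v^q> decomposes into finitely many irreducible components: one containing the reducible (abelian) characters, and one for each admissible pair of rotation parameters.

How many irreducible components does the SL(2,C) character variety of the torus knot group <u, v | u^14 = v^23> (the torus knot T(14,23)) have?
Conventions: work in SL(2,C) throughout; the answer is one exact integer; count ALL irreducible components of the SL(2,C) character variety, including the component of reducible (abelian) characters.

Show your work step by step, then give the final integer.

144

In the torus knot group T(14,23), u^14 = v^23 is central, so an irreducible representation sends it to +I or -I (Schur).
On an irreducible component, tr(u) is locked at 2*cos(pi*alpha/14) for some alpha in 1..13, and tr(v) at 2*cos(pi*beta/23) for some beta in 1..22.
The two central values (-1)^alpha I and (-1)^beta I must be the same matrix, so alpha and beta share a parity.
Counting: 7 odd alphas x 11 odd betas + 6 even alphas x 11 even betas = 77 + 66 = 143.
Total: 143 irreducible-character components + 1 reducible (abelian) component = 144.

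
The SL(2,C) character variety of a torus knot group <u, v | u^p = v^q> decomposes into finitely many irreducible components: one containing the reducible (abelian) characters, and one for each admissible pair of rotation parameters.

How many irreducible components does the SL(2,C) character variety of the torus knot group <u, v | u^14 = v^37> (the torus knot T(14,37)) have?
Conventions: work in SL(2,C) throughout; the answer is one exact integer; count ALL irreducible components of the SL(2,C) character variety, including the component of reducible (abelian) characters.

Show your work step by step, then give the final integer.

For T(14,37): irreducibility forces the central element u^14 = v^37 to one of +I, -I.
This locks tr(u) to 2*cos(pi*alpha/14), alpha in 1..13, and tr(v) to 2*cos(pi*beta/37), beta in 1..36, on each component of irreducible characters.
The two central values (-1)^alpha I and (-1)^beta I must be the same matrix, so alpha and beta share a parity.
Enumerate parity-matched pairs: 7*18 odd-odd plus 6*18 even-even gives 234.
That is 234 components of irreducible characters, and with the reducible (abelian) component the total is 235.

235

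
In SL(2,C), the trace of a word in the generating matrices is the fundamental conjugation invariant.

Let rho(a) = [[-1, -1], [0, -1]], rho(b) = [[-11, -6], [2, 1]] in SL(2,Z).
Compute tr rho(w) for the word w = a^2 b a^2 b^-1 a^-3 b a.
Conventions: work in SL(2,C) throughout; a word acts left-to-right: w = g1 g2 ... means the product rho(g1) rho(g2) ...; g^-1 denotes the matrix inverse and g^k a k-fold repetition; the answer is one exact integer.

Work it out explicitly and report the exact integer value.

rho(a) = [[-1, -1], [0, -1]]
... * rho(a) = [[-1, -1], [0, -1]]  ->  [[1, 2], [0, 1]]
... * rho(b) = [[-11, -6], [2, 1]]  ->  [[-7, -4], [2, 1]]
... * rho(a) = [[-1, -1], [0, -1]]  ->  [[7, 11], [-2, -3]]
... * rho(a) = [[-1, -1], [0, -1]]  ->  [[-7, -18], [2, 5]]
... * rho(b^-1) = [[1, 6], [-2, -11]]  ->  [[29, 156], [-8, -43]]
... * rho(a^-1) = [[-1, 1], [0, -1]]  ->  [[-29, -127], [8, 35]]
... * rho(a^-1) = [[-1, 1], [0, -1]]  ->  [[29, 98], [-8, -27]]
... * rho(a^-1) = [[-1, 1], [0, -1]]  ->  [[-29, -69], [8, 19]]
... * rho(b) = [[-11, -6], [2, 1]]  ->  [[181, 105], [-50, -29]]
... * rho(a) = [[-1, -1], [0, -1]]  ->  [[-181, -286], [50, 79]]
tr = -181 + 79 = -102

-102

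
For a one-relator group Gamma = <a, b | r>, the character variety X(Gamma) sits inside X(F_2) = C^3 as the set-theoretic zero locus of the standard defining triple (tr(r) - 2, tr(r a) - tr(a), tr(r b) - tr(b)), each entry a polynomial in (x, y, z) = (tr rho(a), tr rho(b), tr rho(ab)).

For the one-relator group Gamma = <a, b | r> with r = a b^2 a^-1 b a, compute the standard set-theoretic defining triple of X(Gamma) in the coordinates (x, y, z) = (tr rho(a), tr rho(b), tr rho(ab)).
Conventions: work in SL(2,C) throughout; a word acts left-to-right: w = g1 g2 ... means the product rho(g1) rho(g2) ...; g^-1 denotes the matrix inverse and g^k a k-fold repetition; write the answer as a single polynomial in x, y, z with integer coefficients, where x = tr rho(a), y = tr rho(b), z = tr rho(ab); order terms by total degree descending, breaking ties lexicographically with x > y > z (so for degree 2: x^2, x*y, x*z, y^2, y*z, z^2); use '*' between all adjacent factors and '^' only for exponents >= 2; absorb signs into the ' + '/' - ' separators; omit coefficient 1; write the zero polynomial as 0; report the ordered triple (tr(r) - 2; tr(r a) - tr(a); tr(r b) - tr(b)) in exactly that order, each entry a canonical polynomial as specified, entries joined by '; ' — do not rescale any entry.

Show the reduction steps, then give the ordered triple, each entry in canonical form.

trace(b^2 a) = trace(b)*trace(a b) - trace(a)   [square of b] = y*z - x
trace(b^2) = trace(b)*trace(b) - trace(1)   [square of b] = y^2 - 2
trace(a^2 b^2) = trace(a)*trace(b^2 a) - trace(b^2)   [square of a] = x*y*z - x^2 - y^2 + 2
trace(a^2 b) = trace(a)*trace(b a) - trace(b)   [square of a] = x*z - y
trace(b a^2 b^2) = trace(b)*trace(a^2 b^2) - trace(a^2 b)   [square of b] = x*y^2*z - x^2*y - y^3 - x*z + 3*y
trace(b a b a) = trace(a b)*trace(a b) - trace(1)   [split at a repeated a] = z^2 - 2
trace(a b a^2 b) = trace(a)*trace(b a b a) - trace(b a b)   [square of a] = x*z^2 - y*z - x
trace(a b a^2) = trace(a)*trace(b a^2) - trace(b a)   [square of a] = x^2*z - x*y - z
trace(b a^2 b^2 a) = trace(b)*trace(a b a^2 b) - trace(a b a^2)   [square of b] = x*y*z^2 - x^2*z - y^2*z + z
trace(a b^2 a^-1 b a) = trace(b a^2 b^2)*trace(a) - trace(b a^2 b^2 a)   [inverse elimination on a] = x^2*y^2*z - x^3*y - x*y^3 - x*y*z^2 + y^2*z + 3*x*y - z
trace(b^3 a) = trace(b)*trace(b a b) - trace(b a) = y^2*z - x*y - z
trace(b a^3 b^2) = trace(a)*trace(b^3 a^2) - trace(b^3 a) = x^2*y^2*z - x^3*y - x*y^3 - x^2*z - y^2*z + 4*x*y + z
trace(a b a^3 b) = trace(a)*trace(b a b a^2) - trace(b a b a) = x^2*z^2 - x*y*z - x^2 - z^2 + 2
trace(a b a^3) = trace(a)*trace(a^2 b a) - trace(a^2 b) = x^3*z - x^2*y - 2*x*z + y
trace(b a^3 b^2 a) = trace(b)*trace(a b a^3 b) - trace(a b a^3) = x^2*y*z^2 - x^3*z - x*y^2*z - y*z^2 + 2*x*z + y
trace(a b^2 a^-1 b a^2) = trace(b a^3 b^2)*trace(a) - trace(b a^3 b^2 a) = x^3*y^2*z - x^4*y - x^2*y^3 - x^2*y*z^2 + 4*x^2*y + y*z^2 - x*z - y
trace(b a b a b) = trace(b)*trace(a b a b) - trace(a b a)   [square of b] = y*z^2 - x*z - y
trace(b a b a b^2) = trace(b)*trace(b a b a b) - trace(b a b a)   [square of b] = y^2*z^2 - x*y*z - y^2 - z^2 + 2
trace(a b a b a b) = trace(a b a b)*trace(a b) - trace(b a)   [split at a repeated a] = z^3 - 3*z
trace(b a b a b^2 a) = trace(b)*trace(a b a b a b) - trace(a b a b a)   [square of b] = y*z^3 - x*z^2 - 2*y*z + x
trace(a b^2 a^-1 b a b) = trace(b a b a b^2)*trace(a) - trace(b a b a b^2 a)   [inverse elimination on a] = x*y^2*z^2 - x^2*y*z - y*z^3 - x*y^2 + 2*y*z + x
assemble the triple (trace(r) - 2; trace(r a) - x; trace(r b) - y)

x^2*y^2*z - x^3*y - x*y^3 - x*y*z^2 + y^2*z + 3*x*y - z - 2; x^3*y^2*z - x^4*y - x^2*y^3 - x^2*y*z^2 + 4*x^2*y + y*z^2 - x*z - x - y; x*y^2*z^2 - x^2*y*z - y*z^3 - x*y^2 + 2*y*z + x - y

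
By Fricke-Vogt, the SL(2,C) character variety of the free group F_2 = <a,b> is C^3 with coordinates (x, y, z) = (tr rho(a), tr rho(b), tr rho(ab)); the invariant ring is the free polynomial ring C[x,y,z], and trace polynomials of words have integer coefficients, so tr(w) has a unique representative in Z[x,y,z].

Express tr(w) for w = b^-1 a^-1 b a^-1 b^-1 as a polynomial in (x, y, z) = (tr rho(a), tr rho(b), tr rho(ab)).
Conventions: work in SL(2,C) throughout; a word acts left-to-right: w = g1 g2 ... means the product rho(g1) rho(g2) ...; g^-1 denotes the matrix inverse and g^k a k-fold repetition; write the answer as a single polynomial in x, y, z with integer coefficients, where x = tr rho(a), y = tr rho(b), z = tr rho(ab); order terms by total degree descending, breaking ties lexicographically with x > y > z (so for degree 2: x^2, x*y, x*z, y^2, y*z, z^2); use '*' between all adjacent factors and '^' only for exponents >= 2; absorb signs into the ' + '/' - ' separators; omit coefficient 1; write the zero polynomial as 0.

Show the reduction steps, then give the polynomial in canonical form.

tr(a^-1) = tr(a) = x
tr(a^-1 b) = tr(b) * tr(a) - tr(b a)   [inverse elimination on a] = x*y - z
tr(b^-1 a^-1) = tr(a^-1) * tr(b) - tr(a^-1 b)   [inverse elimination on b] = z
tr(a b a) = tr(a) * tr(b a) - tr(b)   [square of a] = x*z - y
tr(a b a b) = tr(a b) * tr(a b) - tr(1)   [split at a repeated a] = z^2 - 2
tr(b a b^-1 a) = tr(a b a) * tr(b) - tr(a b a b)   [inverse elimination on b] = x*y*z - y^2 - z^2 + 2
tr(a^-1 b a b^-1) = tr(b a b^-1) * tr(a) - tr(b a b^-1 a)   [inverse elimination on a] = -x*y*z + x^2 + y^2 + z^2 - 2
tr(b^-2 a^-1 b a) = tr(a^-1 b a b^-1) * tr(b) - tr(a^-1 b a)   [inverse elimination on b] = -x*y^2*z + x^2*y + y^3 + y*z^2 - 3*y
tr(b^-1 a^-1 b a^-1 b^-1) = tr(b^-2 a^-1 b) * tr(a) - tr(b^-2 a^-1 b a)   [inverse elimination on a] = x*y^2*z - x^2*y - y^3 - y*z^2 + x*z + 3*y

x*y^2*z - x^2*y - y^3 - y*z^2 + x*z + 3*y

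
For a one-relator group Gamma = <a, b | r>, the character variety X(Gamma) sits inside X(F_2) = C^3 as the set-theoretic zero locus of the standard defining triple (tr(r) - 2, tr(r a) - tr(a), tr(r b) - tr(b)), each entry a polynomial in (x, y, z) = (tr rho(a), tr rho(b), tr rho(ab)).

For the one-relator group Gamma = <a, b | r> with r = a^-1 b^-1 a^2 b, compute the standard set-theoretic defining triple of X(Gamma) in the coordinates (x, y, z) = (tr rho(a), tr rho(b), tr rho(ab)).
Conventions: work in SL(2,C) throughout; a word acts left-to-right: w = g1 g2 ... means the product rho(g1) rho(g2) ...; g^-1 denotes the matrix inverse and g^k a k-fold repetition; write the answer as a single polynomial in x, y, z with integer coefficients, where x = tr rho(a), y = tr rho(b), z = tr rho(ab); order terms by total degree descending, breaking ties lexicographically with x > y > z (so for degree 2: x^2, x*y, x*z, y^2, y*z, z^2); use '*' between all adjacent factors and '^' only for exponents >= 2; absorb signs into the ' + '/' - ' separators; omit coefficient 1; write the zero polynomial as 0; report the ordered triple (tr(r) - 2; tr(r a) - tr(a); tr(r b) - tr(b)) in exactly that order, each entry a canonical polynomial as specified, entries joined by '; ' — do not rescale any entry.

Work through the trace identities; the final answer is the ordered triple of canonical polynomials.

-x^2*y*z + x^3 + x*y^2 + x*z^2 - 3*x - 2; x^2 - x - 2; -x^2*y^2*z + x^3*y + x*y^3 + x*y*z^2 - 4*x*y - y + z

trace(a^2 b) = trace(a) trace(b a) - trace(b)   [square of a] = x*z - y
apply: trace(a^2) = trace(a) trace(a) - trace(1)   [square of a] = x^2 - 2
use: trace(b a^2 b) = trace(b) trace(a^2 b) - trace(a^2)   [square of b] = x*y*z - x^2 - y^2 + 2
use: trace(b a b a) = trace(a b) trace(a b) - trace(1)   [split at a repeated a] = z^2 - 2
use: trace(b a b) = trace(b) trace(a b) - trace(a)   [square of b] = y*z - x
apply: trace(b a^2 b a) = trace(a) trace(b a b a) - trace(b a b)   [square of a] = x*z^2 - y*z - x
trace(a^2 b a^-1 b) = trace(b a^2 b) trace(a) - trace(b a^2 b a)   [inverse elimination on a] = x^2*y*z - x^3 - x*y^2 - x*z^2 + y*z + 3*x
trace(a^-1 b^-1 a^2 b) = trace(a^2 b a^-1) trace(b) - trace(a^2 b a^-1 b)   [inverse elimination on b] = -x^2*y*z + x^3 + x*y^2 + x*z^2 - 3*x
trace(a^2 b^2 a) = trace(a) trace(a b^2 a) - trace(a b^2)  (reduce the a square) = x^2*y*z - x^3 - x*y^2 - y*z + 3*x
trace(b^2 a b a) = trace(b) trace(a b a b) - trace(a b a)  (reduce the b square) = y*z^2 - x*z - y
apply: trace(b^2 a b) = trace(b) trace(a b^2) - trace(a b)  (reduce the b square) = y^2*z - x*y - z
trace(a^2 b^2 a b) = trace(a) trace(b^2 a b a) - trace(b^2 a b)  (reduce the a square) = x*y*z^2 - x^2*z - y^2*z + z
trace(b^-1 a^2 b^2 a) = trace(a^2 b^2 a) trace(b) - trace(a^2 b^2 a b)  (eliminate b^-1) = x^2*y^2*z - x^3*y - x*y^3 - x*y*z^2 + x^2*z + 3*x*y - z
trace(a^-1 b^-1 a^2 b^2) = trace(b^-1 a^2 b^2) trace(a) - trace(b^-1 a^2 b^2 a)  (eliminate a^-1) = -x^2*y^2*z + x^3*y + x*y^3 + x*y*z^2 - 4*x*y + z
assemble the triple (trace(r) - 2; trace(r a) - x; trace(r b) - y)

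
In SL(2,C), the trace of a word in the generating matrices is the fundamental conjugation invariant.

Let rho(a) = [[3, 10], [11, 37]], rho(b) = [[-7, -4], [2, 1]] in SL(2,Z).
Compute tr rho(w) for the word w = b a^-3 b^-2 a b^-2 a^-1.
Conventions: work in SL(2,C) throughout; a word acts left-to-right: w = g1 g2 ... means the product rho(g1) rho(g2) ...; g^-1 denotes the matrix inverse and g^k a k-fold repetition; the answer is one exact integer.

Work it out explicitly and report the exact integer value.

rho(b) = [[-7, -4], [2, 1]]
... * rho(a^-1) = [[37, -10], [-11, 3]]  ->  [[-215, 58], [63, -17]]
... * rho(a^-1) = [[37, -10], [-11, 3]]  ->  [[-8593, 2324], [2518, -681]]
... * rho(a^-1) = [[37, -10], [-11, 3]]  ->  [[-343505, 92902], [100657, -27223]]
... * rho(b^-1) = [[1, 4], [-2, -7]]  ->  [[-529309, -2024334], [155103, 593189]]
... * rho(b^-1) = [[1, 4], [-2, -7]]  ->  [[3519359, 12053102], [-1031275, -3531911]]
... * rho(a) = [[3, 10], [11, 37]]  ->  [[143142199, 481158364], [-41944846, -140993457]]
... * rho(b^-1) = [[1, 4], [-2, -7]]  ->  [[-819174529, -2795539752], [240042068, 819174815]]
... * rho(b^-1) = [[1, 4], [-2, -7]]  ->  [[4771904975, 16292080148], [-1398307562, -4774055433]]
... * rho(a^-1) = [[37, -10], [-11, 3]]  ->  [[-2652397553, 1157190694], [777229969, -339090679]]
tr = -2652397553 + -339090679 = -2991488232

-2991488232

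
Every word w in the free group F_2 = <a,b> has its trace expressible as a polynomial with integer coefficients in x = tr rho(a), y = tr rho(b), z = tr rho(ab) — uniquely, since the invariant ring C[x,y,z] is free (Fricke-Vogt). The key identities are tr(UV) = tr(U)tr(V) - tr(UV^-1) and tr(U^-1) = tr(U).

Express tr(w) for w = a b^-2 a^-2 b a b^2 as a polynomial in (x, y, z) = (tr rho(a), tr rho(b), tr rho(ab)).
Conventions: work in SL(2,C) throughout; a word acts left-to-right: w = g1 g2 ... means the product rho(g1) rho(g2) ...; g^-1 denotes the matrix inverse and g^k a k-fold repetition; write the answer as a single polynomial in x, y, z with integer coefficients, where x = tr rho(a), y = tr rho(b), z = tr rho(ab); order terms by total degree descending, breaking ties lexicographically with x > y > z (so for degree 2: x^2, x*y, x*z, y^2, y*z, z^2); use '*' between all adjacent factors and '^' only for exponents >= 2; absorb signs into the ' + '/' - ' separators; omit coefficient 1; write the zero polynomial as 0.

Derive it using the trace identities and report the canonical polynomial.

tr(a^2 b) = tr(a) * tr(b a) - tr(b) = x*z - y
tr(a^2) = tr(a) * tr(a) - tr(1) = x^2 - 2
tr(a b^2 a) = tr(b) * tr(a^2 b) - tr(a^2) = x*y*z - x^2 - y^2 + 2
tr(a b a b) = tr(a b) * tr(a b) - tr(1)   [split at repeated a] = z^2 - 2
tr(a b^2 a b) = tr(b) * tr(a b a b) - tr(a b a) = y*z^2 - x*z - y
tr(a b^2 a b^-1) = tr(a b^2 a) * tr(b) - tr(a b^2 a b) = x*y^2*z - x^2*y - y^3 - y*z^2 + x*z + 3*y
tr(b a b) = tr(b) * tr(a b) - tr(a) = y*z - x
tr(b a b^2) = tr(b) * tr(b a b) - tr(b a) = y^2*z - x*y - z
tr(a b a b^2 a) = tr(a) * tr(b a b^2 a) - tr(b a b^2) = x*y*z^2 - x^2*z - y^2*z + z
tr(a b a b a b) = tr(b a b a) * tr(b a) - tr(a b)   [split at repeated b] = z^3 - 3*z
tr(a b a b a) = tr(a) * tr(b a b a) - tr(b a b) = x*z^2 - y*z - x
tr(a b a b^2 a b) = tr(b) * tr(a b a b a b) - tr(a b a b a) = y*z^3 - x*z^2 - 2*y*z + x
tr(a b a b^2 a b^-1) = tr(a b a b^2 a) * tr(b) - tr(a b a b^2 a b) = x*y^2*z^2 - x^2*y*z - y^3*z - y*z^3 + x*z^2 + 3*y*z - x
tr(b a b^2 a b^-2 a) = tr(a b a b^2 a b^-1) * tr(b) - tr(a b a b^2 a) = x*y^3*z^2 - x^2*y^2*z - y^4*z - y^2*z^3 + x^2*z + 4*y^2*z - x*y - z
tr(b a b^2 a b^-2 a^-1) = tr(b a b^2 a b^-2) * tr(a) - tr(b a b^2 a b^-2 a) = -x*y^3*z^2 + 2*x^2*y^2*z + y^4*z + y^2*z^3 - x^3*y - x*y^3 - x*y*z^2 - 4*y^2*z + 4*x*y + z
tr(a b^-2 a^-2 b a b^2) = tr(b a b^2 a b^-2 a^-1) * tr(a) - tr(b a b^2 a b^-2) = -x^2*y^3*z^2 + 2*x^3*y^2*z + x*y^4*z + x*y^2*z^3 - x^4*y - x^2*y^3 - x^2*y*z^2 - 5*x*y^2*z + 5*x^2*y + y^3 + y*z^2 - 3*y

-x^2*y^3*z^2 + 2*x^3*y^2*z + x*y^4*z + x*y^2*z^3 - x^4*y - x^2*y^3 - x^2*y*z^2 - 5*x*y^2*z + 5*x^2*y + y^3 + y*z^2 - 3*y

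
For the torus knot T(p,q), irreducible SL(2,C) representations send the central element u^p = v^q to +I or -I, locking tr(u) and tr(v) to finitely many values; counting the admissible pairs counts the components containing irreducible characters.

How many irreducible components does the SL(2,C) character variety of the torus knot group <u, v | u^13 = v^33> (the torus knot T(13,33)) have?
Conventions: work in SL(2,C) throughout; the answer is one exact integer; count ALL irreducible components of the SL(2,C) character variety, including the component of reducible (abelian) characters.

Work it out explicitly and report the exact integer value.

In the torus knot group T(13,33), u^13 = v^33 is central, so an irreducible representation sends it to +I or -I (Schur).
On an irreducible component, tr(u) is locked at 2*cos(pi*alpha/13) for some alpha in 1..12, and tr(v) at 2*cos(pi*beta/33) for some beta in 1..32.
u^13 = (-1)^alpha I and v^33 = (-1)^beta I must agree, so alpha and beta have equal parity.
count pairs: odd alpha (6 choices) x odd beta (16), plus even alpha (6) x even beta (16): 6*16 + 6*16 = 192.
components with irreducible characters: 192; plus the single component of reducible (abelian) characters: total 193.

193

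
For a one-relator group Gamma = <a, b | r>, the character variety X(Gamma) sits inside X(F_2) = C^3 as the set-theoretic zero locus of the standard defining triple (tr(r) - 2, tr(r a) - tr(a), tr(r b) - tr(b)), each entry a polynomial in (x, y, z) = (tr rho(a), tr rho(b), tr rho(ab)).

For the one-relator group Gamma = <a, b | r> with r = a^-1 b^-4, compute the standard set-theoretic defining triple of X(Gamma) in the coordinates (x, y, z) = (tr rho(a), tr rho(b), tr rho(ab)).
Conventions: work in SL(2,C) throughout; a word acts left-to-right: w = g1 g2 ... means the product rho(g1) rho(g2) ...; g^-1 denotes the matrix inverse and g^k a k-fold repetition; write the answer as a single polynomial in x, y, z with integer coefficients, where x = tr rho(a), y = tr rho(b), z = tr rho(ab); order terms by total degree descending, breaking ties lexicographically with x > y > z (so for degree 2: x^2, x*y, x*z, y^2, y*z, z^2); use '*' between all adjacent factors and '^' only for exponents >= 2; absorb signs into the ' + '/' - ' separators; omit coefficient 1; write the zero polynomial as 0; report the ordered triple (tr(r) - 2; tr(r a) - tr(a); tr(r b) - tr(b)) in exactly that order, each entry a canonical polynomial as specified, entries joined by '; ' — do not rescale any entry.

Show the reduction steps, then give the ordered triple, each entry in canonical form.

apply: tr(b^-1) = tr(b) = y
tr(b^-2) = tr(b^-1) * tr(b) - tr(1) = y^2 - 2
apply: tr(a b^-1) = tr(a) * tr(b) - tr(a b) = x*y - z
use: tr(b^-2 a) = tr(a b^-1) * tr(b) - tr(a) = x*y^2 - y*z - x
apply: tr(a^-1 b^-2) = tr(b^-2) * tr(a) - tr(b^-2 a) = y*z - x
apply: tr(a^-1 b^-3) = tr(a^-1 b^-2) * tr(b) - tr(a^-1 b^-1) = y^2*z - x*y - z
tr(a^-1 b^-4) = tr(a^-1 b^-3) * tr(b) - tr(a^-1 b^-2) = y^3*z - x*y^2 - 2*y*z + x
use: tr(b^-3) = tr(b^-2) * tr(b) - tr(b^-1)   [inverse elimination on b] = y^3 - 3*y
apply: tr(b^-4) = tr(b^-3) * tr(b) - tr(b^-2)   [inverse elimination on b] = y^4 - 4*y^2 + 2
assemble the triple (tr(r) - 2; tr(r a) - x; tr(r b) - y)

y^3*z - x*y^2 - 2*y*z + x - 2; y^4 - 4*y^2 - x + 2; y^2*z - x*y - y - z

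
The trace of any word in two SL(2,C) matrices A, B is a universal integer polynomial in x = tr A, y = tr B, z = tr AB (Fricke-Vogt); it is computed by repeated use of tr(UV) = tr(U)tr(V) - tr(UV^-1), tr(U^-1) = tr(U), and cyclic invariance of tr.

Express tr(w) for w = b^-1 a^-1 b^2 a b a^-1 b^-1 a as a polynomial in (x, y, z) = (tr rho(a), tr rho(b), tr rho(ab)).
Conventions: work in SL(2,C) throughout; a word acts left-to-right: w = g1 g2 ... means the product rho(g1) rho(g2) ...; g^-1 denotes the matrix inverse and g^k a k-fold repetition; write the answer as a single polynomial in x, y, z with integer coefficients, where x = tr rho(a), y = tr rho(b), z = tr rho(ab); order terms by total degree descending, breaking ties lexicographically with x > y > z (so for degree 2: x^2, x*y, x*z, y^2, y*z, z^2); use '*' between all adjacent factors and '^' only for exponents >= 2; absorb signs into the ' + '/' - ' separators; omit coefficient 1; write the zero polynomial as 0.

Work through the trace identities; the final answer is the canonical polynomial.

x^2*y^3*z^2 - 2*x^3*y^2*z - x*y^4*z - 2*x*y^2*z^3 + x^4*y + x^2*y^3 + 2*x^2*y*z^2 + y^3*z^2 + y*z^4 + 4*x*y^2*z - 4*x^2*y - 4*y*z^2 + y

use: tr(b a b) = tr(b) tr(a b) - tr(a)   [square of b] = y*z - x
tr(b a b a) = tr(a b) tr(a b) - tr(1)   [split at a repeated a] = z^2 - 2
apply: tr(b a b a^-1) = tr(b a b) tr(a) - tr(b a b a)   [inverse elimination on a] = x*y*z - x^2 - z^2 + 2
use: tr(a b^3) = tr(b) tr(b a b) - tr(b a)   [square of b] = y^2*z - x*y - z
tr(b^2 a b^2) = tr(b) tr(a b^3) - tr(a b^2)   [square of b] = y^3*z - x*y^2 - 2*y*z + x
tr(a b a) = tr(a) tr(b a) - tr(b)   [square of a] = x*z - y
use: tr(a b^2 a b) = tr(b) tr(a b a b) - tr(a b a)   [square of b] = y*z^2 - x*z - y
tr(a^2) = tr(a) tr(a) - tr(1)   [square of a] = x^2 - 2
apply: tr(a b^2 a) = tr(b) tr(a^2 b) - tr(a^2)   [square of b] = x*y*z - x^2 - y^2 + 2
tr(b^2 a b^2 a) = tr(b) tr(a b^2 a b) - tr(a b^2 a)   [square of b] = y^2*z^2 - 2*x*y*z + x^2 - 2
tr(b a^-1 b^2 a b) = tr(b^2 a b^2) tr(a) - tr(b^2 a b^2 a)   [inverse elimination on a] = x*y^3*z - x^2*y^2 - y^2*z^2 + 2
use: tr(a b^3 a b) = tr(b) tr(a b a b^2) - tr(a b a b)   [square of b] = y^2*z^2 - x*y*z - y^2 - z^2 + 2
tr(b^2) = tr(b) tr(b) - tr(1)   [square of b] = y^2 - 2
tr(b^3) = tr(b) tr(b^2) - tr(b)   [square of b] = y^3 - 3*y
tr(a b^3 a) = tr(a) tr(b^3 a) - tr(b^3)   [square of a] = x*y^2*z - x^2*y - y^3 - x*z + 3*y
use: tr(b a b^3 a b) = tr(b) tr(a b^3 a b) - tr(a b^3 a)   [square of b] = y^3*z^2 - 2*x*y^2*z + x^2*y - y*z^2 + x*z - y
tr(a b a b a b) = tr(a b) tr(a b a b) - tr(a^-1 b^-1)   [split at a repeated a] = z^3 - 3*z
apply: tr(a b a b a) = tr(a) tr(b a b a) - tr(b a b)   [square of a] = x*z^2 - y*z - x
apply: tr(b a b a b a b) = tr(b) tr(a b a b a b) - tr(a b a b a)   [square of b] = y*z^3 - x*z^2 - 2*y*z + x
apply: tr(b a b^3 a b a) = tr(b) tr(b a b a b a b) - tr(b a b a b a)   [square of b] = y^2*z^3 - x*y*z^2 - 2*y^2*z - z^3 + x*y + 3*z
apply: tr(b^2 a b a^-1 b a b) = tr(b a b^3 a b) tr(a) - tr(b a b^3 a b a)   [inverse elimination on a] = x*y^3*z^2 - 2*x^2*y^2*z - y^2*z^3 + x^3*y + x^2*z + 2*y^2*z + z^3 - 2*x*y - 3*z
apply: tr(a b a^2) = tr(a) tr(b a^2) - tr(b a)   [square of a] = x^2*z - x*y - z
tr(a b^2 a b a) = tr(b) tr(a b a^2 b) - tr(a b a^2)   [square of b] = x*y*z^2 - x^2*z - y^2*z + z
use: tr(b a b a b^2 a b) = tr(b) tr(a b^2 a b a b) - tr(a b^2 a b a)   [square of b] = y^2*z^3 - 2*x*y*z^2 + x^2*z - y^2*z + x*y - z
use: tr(a b a b a b a b) = tr(b a b a b a) tr(b a) - tr(a b a b)   [split at a repeated b] = z^4 - 4*z^2 + 2
tr(a b a b a b a) = tr(a) tr(b a b a b a) - tr(b a b a b)   [square of a] = x*z^3 - y*z^2 - 2*x*z + y
tr(b a b a b^2 a b a) = tr(b) tr(a b a b a b a b) - tr(a b a b a b a)   [square of b] = y*z^4 - x*z^3 - 3*y*z^2 + 2*x*z + y
use: tr(b^2 a b a^-1 b a b a) = tr(b a b a b^2 a b) tr(a) - tr(b a b a b^2 a b a)   [inverse elimination on a] = x*y^2*z^3 - 2*x^2*y*z^2 - y*z^4 + x^3*z - x*y^2*z + x*z^3 + x^2*y + 3*y*z^2 - 3*x*z - y
tr(a b a^-1 b^2 a b a^-1 b) = tr(b^2 a b a^-1 b a b) tr(a) - tr(b^2 a b a^-1 b a b a)   [inverse elimination on a] = x^2*y^3*z^2 - 2*x^3*y^2*z - 2*x*y^2*z^3 + x^4*y + 2*x^2*y*z^2 + y*z^4 + 3*x*y^2*z - 3*x^2*y - 3*y*z^2 + y
tr(a^-1 b^2 a b a^-1 b^-1 a b) = tr(a b a^-1 b^2 a b a^-1) tr(b) - tr(a b a^-1 b^2 a b a^-1 b)   [inverse elimination on b] = -x^2*y^3*z^2 + 2*x^3*y^2*z + x*y^4*z + 2*x*y^2*z^3 - x^4*y - x^2*y^3 - 2*x^2*y*z^2 - y^3*z^2 - y*z^4 - 3*x*y^2*z + 3*x^2*y + 3*y*z^2 + y
use: tr(b^-1 a^-1 b^2 a b a^-1 b^-1 a) = tr(a^-1 b^2 a b a^-1 b^-1 a) tr(b) - tr(a^-1 b^2 a b a^-1 b^-1 a b)   [inverse elimination on b] = x^2*y^3*z^2 - 2*x^3*y^2*z - x*y^4*z - 2*x*y^2*z^3 + x^4*y + x^2*y^3 + 2*x^2*y*z^2 + y^3*z^2 + y*z^4 + 4*x*y^2*z - 4*x^2*y - 4*y*z^2 + y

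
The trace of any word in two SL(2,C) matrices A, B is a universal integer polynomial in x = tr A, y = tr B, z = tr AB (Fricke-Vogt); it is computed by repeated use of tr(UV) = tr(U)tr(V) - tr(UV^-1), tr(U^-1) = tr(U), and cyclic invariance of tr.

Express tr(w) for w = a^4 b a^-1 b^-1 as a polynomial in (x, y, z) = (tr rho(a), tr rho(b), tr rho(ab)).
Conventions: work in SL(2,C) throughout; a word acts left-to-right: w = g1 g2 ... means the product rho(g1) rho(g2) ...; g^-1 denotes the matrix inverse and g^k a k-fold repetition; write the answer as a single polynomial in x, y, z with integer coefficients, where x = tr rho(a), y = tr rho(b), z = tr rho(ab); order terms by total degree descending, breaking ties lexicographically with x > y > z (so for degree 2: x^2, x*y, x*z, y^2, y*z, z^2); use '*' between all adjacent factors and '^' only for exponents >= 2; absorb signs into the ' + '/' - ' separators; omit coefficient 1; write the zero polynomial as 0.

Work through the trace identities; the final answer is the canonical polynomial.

apply: trace(a^2) = trace(a) * trace(a) - trace(1) = x^2 - 2
use: trace(a^3) = trace(a) * trace(a^2) - trace(a) = x^3 - 3*x
trace(a^4) = trace(a) * trace(a^3) - trace(a^2) = x^4 - 4*x^2 + 2
trace(b a^2) = trace(a) * trace(b a) - trace(b) = x*z - y
trace(a^2 b a) = trace(a) * trace(b a^2) - trace(b a) = x^2*z - x*y - z
apply: trace(b a^4) = trace(a) * trace(a^2 b a) - trace(a^2 b) = x^3*z - x^2*y - 2*x*z + y
use: trace(a^4 b a) = trace(a) * trace(b a^4) - trace(b a^3) = x^4*z - x^3*y - 3*x^2*z + 2*x*y + z
use: trace(b a b a) = trace(a b) * trace(a b) - trace(1) = z^2 - 2
trace(b a b) = trace(b) * trace(a b) - trace(a) = y*z - x
apply: trace(b a b a^2) = trace(a) * trace(b a b a) - trace(b a b) = x*z^2 - y*z - x
trace(b a b a^3) = trace(a) * trace(b a b a^2) - trace(b a b a) = x^2*z^2 - x*y*z - x^2 - z^2 + 2
trace(a^4 b a b) = trace(a) * trace(b a b a^3) - trace(b a b a^2) = x^3*z^2 - x^2*y*z - x^3 - 2*x*z^2 + y*z + 3*x
apply: trace(b^-1 a^4 b a) = trace(a^4 b a) * trace(b) - trace(a^4 b a b) = x^4*y*z - x^3*y^2 - x^3*z^2 - 2*x^2*y*z + x^3 + 2*x*y^2 + 2*x*z^2 - 3*x
apply: trace(a^4 b a^-1 b^-1) = trace(b^-1 a^4 b) * trace(a) - trace(b^-1 a^4 b a) = -x^4*y*z + x^5 + x^3*y^2 + x^3*z^2 + 2*x^2*y*z - 5*x^3 - 2*x*y^2 - 2*x*z^2 + 5*x

-x^4*y*z + x^5 + x^3*y^2 + x^3*z^2 + 2*x^2*y*z - 5*x^3 - 2*x*y^2 - 2*x*z^2 + 5*x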